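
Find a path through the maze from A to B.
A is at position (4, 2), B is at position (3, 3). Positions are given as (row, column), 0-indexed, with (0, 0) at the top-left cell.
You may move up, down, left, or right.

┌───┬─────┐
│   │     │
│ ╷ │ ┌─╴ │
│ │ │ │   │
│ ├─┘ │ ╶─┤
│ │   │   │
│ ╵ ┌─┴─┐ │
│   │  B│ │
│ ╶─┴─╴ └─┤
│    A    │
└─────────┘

Finding the shortest path from (4, 2) to (3, 3):
Path length: 2 steps
Directions: right → up

Solution:

┌───┬─────┐
│   │     │
│ ╷ │ ┌─╴ │
│ │ │ │   │
│ ├─┘ │ ╶─┤
│ │   │   │
│ ╵ ┌─┴─┐ │
│   │  B│ │
│ ╶─┴─╴ └─┤
│    A ↑  │
└─────────┘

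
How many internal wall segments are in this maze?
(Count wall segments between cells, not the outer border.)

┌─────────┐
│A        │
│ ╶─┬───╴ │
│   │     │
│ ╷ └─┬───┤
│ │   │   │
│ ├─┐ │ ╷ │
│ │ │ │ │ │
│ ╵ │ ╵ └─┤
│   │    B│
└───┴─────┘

Counting internal wall segments:
Total internal walls: 16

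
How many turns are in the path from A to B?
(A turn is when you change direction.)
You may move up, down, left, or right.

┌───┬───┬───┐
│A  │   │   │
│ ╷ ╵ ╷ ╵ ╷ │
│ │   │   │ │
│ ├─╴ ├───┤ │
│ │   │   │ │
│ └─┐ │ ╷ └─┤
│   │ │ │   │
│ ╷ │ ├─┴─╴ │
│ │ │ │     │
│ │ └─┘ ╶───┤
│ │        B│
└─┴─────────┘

Directions: down, down, down, right, down, down, right, right, right, right
Number of turns: 3

Solution:

┌───┬───┬───┐
│A  │   │   │
│ ╷ ╵ ╷ ╵ ╷ │
│↓│   │   │ │
│ ├─╴ ├───┤ │
│↓│   │   │ │
│ └─┐ │ ╷ └─┤
│↳ ↓│ │ │   │
│ ╷ │ ├─┴─╴ │
│ │↓│ │     │
│ │ └─┘ ╶───┤
│ │↳ → → → B│
└─┴─────────┘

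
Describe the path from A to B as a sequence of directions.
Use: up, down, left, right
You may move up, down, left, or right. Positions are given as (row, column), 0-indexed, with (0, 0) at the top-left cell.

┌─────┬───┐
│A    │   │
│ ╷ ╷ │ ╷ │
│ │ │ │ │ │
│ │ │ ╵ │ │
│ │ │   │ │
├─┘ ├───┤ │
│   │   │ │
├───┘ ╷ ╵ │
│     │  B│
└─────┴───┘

Finding the path and converting it to directions:
Path through cells: (0,0) → (0,1) → (0,2) → (1,2) → (2,2) → (2,3) → (1,3) → (0,3) → (0,4) → (1,4) → (2,4) → (3,4) → (4,4)
Directions: right, right, down, down, right, up, up, right, down, down, down, down

Solution:

┌─────┬───┐
│A → ↓│↱ ↓│
│ ╷ ╷ │ ╷ │
│ │ │↓│↑│↓│
│ │ │ ╵ │ │
│ │ │↳ ↑│↓│
├─┘ ├───┤ │
│   │   │↓│
├───┘ ╷ ╵ │
│     │  B│
└─────┴───┘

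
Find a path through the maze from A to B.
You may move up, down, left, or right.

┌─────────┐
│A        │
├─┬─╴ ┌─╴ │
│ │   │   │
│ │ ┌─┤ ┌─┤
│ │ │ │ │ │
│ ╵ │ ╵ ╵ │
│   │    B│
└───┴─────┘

Finding the shortest path through the maze:
Path length: 9 steps
Directions: right → right → right → right → down → left → down → down → right

Solution:

┌─────────┐
│A → → → ↓│
├─┬─╴ ┌─╴ │
│ │   │↓ ↲│
│ │ ┌─┤ ┌─┤
│ │ │ │↓│ │
│ ╵ │ ╵ ╵ │
│   │  ↳ B│
└───┴─────┘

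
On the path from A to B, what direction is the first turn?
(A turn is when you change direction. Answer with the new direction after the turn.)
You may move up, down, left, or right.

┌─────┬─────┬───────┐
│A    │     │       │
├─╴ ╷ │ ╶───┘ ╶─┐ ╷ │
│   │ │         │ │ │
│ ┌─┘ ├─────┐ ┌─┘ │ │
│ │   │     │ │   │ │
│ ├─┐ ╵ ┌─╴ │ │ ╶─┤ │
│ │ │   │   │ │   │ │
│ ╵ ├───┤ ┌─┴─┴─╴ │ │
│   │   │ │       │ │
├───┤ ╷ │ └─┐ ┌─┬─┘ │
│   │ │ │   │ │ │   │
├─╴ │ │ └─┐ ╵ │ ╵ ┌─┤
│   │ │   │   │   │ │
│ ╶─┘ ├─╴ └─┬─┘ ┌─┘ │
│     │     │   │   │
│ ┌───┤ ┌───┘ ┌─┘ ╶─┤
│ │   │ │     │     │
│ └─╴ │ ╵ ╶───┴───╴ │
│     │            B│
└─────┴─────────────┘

Directions: right, right, down, down, down, right, up, right, right, down, left, down, down, right, down, right, up, up, right, right, up, left, up, right, up, up, right, down, down, down, down, down, left, down, left, down, left, down, left, left, down, right, right, right, right, right
First turn direction: down

Solution:

┌─────┬─────┬───────┐
│A → ↓│     │    ↱ ↓│
├─╴ ╷ │ ╶───┘ ╶─┐ ╷ │
│   │↓│         │↑│↓│
│ ┌─┘ ├─────┐ ┌─┘ │ │
│ │  ↓│↱ → ↓│ │↱ ↑│↓│
│ ├─┐ ╵ ┌─╴ │ │ ╶─┤ │
│ │ │↳ ↑│↓ ↲│ │↑ ↰│↓│
│ ╵ ├───┤ ┌─┴─┴─╴ │ │
│   │   │↓│  ↱ → ↑│↓│
├───┤ ╷ │ └─┐ ┌─┬─┘ │
│   │ │ │↳ ↓│↑│ │↓ ↲│
├─╴ │ │ └─┐ ╵ │ ╵ ┌─┤
│   │ │   │↳ ↑│↓ ↲│ │
│ ╶─┘ ├─╴ └─┬─┘ ┌─┘ │
│     │     │↓ ↲│   │
│ ┌───┤ ┌───┘ ┌─┘ ╶─┤
│ │   │ │↓ ← ↲│     │
│ └─╴ │ ╵ ╶───┴───╴ │
│     │  ↳ → → → → B│
└─────┴─────────────┘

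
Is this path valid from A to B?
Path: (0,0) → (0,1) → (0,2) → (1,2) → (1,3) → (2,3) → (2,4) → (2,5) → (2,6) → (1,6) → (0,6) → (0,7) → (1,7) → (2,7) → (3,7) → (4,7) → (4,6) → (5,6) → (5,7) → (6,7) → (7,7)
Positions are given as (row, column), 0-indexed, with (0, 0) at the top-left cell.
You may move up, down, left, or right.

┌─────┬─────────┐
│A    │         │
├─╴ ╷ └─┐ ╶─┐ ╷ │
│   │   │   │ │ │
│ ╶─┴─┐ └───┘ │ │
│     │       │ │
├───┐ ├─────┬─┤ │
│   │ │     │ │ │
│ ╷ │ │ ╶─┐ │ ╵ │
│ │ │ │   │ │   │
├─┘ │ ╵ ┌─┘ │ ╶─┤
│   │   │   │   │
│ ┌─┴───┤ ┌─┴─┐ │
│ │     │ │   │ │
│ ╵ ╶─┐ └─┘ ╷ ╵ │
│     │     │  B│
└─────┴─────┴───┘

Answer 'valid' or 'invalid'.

Checking path validity:
Result: All consecutive moves are passable.

valid

Correct solution:

┌─────┬─────────┐
│A → ↓│      ↱ ↓│
├─╴ ╷ └─┐ ╶─┐ ╷ │
│   │↳ ↓│   │↑│↓│
│ ╶─┴─┐ └───┘ │ │
│     │↳ → → ↑│↓│
├───┐ ├─────┬─┤ │
│   │ │     │ │↓│
│ ╷ │ │ ╶─┐ │ ╵ │
│ │ │ │   │ │↓ ↲│
├─┘ │ ╵ ┌─┘ │ ╶─┤
│   │   │   │↳ ↓│
│ ┌─┴───┤ ┌─┴─┐ │
│ │     │ │   │↓│
│ ╵ ╶─┐ └─┘ ╷ ╵ │
│     │     │  B│
└─────┴─────┴───┘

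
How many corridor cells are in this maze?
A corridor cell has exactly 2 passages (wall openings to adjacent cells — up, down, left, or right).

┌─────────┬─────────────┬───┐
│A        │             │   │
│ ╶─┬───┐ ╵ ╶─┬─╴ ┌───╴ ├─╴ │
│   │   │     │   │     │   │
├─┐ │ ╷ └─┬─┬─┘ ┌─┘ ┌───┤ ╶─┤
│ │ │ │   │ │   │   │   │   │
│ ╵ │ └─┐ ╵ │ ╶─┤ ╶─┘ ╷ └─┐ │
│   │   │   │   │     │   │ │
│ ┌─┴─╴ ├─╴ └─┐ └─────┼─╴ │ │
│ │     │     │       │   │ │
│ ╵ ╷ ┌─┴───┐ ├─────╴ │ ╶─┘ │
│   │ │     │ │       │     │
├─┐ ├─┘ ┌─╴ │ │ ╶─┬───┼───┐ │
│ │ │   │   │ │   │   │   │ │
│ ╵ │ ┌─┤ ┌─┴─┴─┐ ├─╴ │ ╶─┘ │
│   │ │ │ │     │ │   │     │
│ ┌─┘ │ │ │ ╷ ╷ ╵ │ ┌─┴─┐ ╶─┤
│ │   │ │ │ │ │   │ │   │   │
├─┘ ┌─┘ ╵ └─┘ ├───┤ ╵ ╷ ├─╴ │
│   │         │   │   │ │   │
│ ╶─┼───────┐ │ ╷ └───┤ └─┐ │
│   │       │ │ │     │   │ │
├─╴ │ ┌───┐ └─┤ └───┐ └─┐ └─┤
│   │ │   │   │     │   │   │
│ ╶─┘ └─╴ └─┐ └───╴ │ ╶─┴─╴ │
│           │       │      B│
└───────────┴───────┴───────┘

Counting cells with exactly 2 passages:
Total corridor cells: 144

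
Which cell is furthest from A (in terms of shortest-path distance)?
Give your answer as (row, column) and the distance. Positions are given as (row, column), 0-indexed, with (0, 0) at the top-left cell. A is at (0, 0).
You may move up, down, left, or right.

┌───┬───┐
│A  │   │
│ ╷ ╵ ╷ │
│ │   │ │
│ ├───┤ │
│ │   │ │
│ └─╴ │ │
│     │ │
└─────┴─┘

Computing BFS distances from A to all cells:
Furthest cell: (3, 3)
Distance: 8 steps

Path from A to the furthest cell:

┌───┬───┐
│A ↓│↱ ↓│
│ ╷ ╵ ╷ │
│ │↳ ↑│↓│
│ ├───┤ │
│ │   │↓│
│ └─╴ │ │
│     │B│
└─────┴─┘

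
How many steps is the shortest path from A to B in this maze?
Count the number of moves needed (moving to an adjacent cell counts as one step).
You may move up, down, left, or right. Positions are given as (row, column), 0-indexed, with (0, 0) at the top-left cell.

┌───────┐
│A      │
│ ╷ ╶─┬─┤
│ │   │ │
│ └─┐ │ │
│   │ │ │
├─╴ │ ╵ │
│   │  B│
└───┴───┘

Using BFS to find shortest path:
Start: (0, 0), End: (3, 3)
Path found:
(0,0) → (0,1) → (1,1) → (1,2) → (2,2) → (3,2) → (3,3)
Number of steps: 6

Solution:

┌───────┐
│A ↓    │
│ ╷ ╶─┬─┤
│ │↳ ↓│ │
│ └─┐ │ │
│   │↓│ │
├─╴ │ ╵ │
│   │↳ B│
└───┴───┘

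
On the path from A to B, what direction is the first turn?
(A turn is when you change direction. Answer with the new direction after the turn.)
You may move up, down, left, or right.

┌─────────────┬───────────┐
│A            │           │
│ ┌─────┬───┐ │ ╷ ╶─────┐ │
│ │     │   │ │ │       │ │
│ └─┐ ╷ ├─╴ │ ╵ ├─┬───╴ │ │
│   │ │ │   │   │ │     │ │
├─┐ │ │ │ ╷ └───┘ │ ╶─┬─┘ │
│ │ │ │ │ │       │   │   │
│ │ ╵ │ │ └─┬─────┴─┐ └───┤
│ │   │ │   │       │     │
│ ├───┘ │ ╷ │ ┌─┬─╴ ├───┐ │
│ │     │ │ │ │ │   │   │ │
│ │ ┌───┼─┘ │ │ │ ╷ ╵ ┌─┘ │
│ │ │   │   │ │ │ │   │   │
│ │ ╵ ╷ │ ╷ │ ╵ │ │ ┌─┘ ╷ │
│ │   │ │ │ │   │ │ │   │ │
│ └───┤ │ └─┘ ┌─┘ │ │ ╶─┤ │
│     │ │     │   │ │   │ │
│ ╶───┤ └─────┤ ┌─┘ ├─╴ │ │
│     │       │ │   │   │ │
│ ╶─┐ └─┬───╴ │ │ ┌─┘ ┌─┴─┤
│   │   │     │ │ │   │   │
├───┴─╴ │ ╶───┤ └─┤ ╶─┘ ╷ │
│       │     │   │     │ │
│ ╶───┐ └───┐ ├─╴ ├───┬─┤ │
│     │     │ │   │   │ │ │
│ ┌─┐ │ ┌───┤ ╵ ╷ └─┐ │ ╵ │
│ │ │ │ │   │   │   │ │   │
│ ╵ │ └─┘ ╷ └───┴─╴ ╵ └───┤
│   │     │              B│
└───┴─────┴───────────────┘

Directions: down, down, right, down, down, right, up, up, up, right, down, down, down, down, left, left, down, down, right, up, right, down, down, down, right, right, right, down, left, left, down, right, right, down, down, right, up, right, down, right, down, right, right, right
First turn direction: right

Solution:

┌─────────────┬───────────┐
│A            │           │
│ ┌─────┬───┐ │ ╷ ╶─────┐ │
│↓│  ↱ ↓│   │ │ │       │ │
│ └─┐ ╷ ├─╴ │ ╵ ├─┬───╴ │ │
│↳ ↓│↑│↓│   │   │ │     │ │
├─┐ │ │ │ ╷ └───┘ │ ╶─┬─┘ │
│ │↓│↑│↓│ │       │   │   │
│ │ ╵ │ │ └─┬─────┴─┐ └───┤
│ │↳ ↑│↓│   │       │     │
│ ├───┘ │ ╷ │ ┌─┬─╴ ├───┐ │
│ │↓ ← ↲│ │ │ │ │   │   │ │
│ │ ┌───┼─┘ │ │ │ ╷ ╵ ┌─┘ │
│ │↓│↱ ↓│   │ │ │ │   │   │
│ │ ╵ ╷ │ ╷ │ ╵ │ │ ┌─┘ ╷ │
│ │↳ ↑│↓│ │ │   │ │ │   │ │
│ └───┤ │ └─┘ ┌─┘ │ │ ╶─┤ │
│     │↓│     │   │ │   │ │
│ ╶───┤ └─────┤ ┌─┘ ├─╴ │ │
│     │↳ → → ↓│ │   │   │ │
│ ╶─┐ └─┬───╴ │ │ ┌─┘ ┌─┴─┤
│   │   │↓ ← ↲│ │ │   │   │
├───┴─╴ │ ╶───┤ └─┤ ╶─┘ ╷ │
│       │↳ → ↓│   │     │ │
│ ╶───┐ └───┐ ├─╴ ├───┬─┤ │
│     │     │↓│↱ ↓│   │ │ │
│ ┌─┐ │ ┌───┤ ╵ ╷ └─┐ │ ╵ │
│ │ │ │ │   │↳ ↑│↳ ↓│ │   │
│ ╵ │ └─┘ ╷ └───┴─╴ ╵ └───┤
│   │     │        ↳ → → B│
└───┴─────┴───────────────┘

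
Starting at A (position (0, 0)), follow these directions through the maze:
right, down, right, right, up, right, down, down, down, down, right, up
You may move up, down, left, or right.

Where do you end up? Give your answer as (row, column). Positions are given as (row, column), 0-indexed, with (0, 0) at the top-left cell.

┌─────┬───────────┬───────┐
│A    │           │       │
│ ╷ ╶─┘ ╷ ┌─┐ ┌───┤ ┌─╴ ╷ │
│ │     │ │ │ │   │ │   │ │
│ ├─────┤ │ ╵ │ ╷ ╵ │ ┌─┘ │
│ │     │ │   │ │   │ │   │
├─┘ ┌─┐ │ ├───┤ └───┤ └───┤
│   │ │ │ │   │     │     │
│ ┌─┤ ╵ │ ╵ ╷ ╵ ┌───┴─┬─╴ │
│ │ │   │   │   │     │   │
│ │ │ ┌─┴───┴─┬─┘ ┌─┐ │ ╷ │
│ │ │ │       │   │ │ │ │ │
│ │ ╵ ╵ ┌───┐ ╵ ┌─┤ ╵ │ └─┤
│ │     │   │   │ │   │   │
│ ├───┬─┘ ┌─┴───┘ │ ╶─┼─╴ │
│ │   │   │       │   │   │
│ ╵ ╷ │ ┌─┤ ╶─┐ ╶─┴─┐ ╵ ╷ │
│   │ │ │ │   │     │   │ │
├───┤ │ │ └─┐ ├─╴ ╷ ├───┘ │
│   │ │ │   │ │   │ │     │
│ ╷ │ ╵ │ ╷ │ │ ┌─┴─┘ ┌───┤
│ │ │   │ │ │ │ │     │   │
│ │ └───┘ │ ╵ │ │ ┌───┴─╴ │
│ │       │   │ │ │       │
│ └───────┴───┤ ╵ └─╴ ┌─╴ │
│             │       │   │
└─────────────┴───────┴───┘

Following directions step by step:
Start: (0, 0)
  right: (0, 0) → (0, 1)
  down: (0, 1) → (1, 1)
  right: (1, 1) → (1, 2)
  right: (1, 2) → (1, 3)
  up: (1, 3) → (0, 3)
  right: (0, 3) → (0, 4)
  down: (0, 4) → (1, 4)
  down: (1, 4) → (2, 4)
  down: (2, 4) → (3, 4)
  down: (3, 4) → (4, 4)
  right: (4, 4) → (4, 5)
  up: (4, 5) → (3, 5)
Final position: (3, 5)

Path taken:

┌─────┬───────────┬───────┐
│A ↓  │↱ ↓        │       │
│ ╷ ╶─┘ ╷ ┌─┐ ┌───┤ ┌─╴ ╷ │
│ │↳ → ↑│↓│ │ │   │ │   │ │
│ ├─────┤ │ ╵ │ ╷ ╵ │ ┌─┘ │
│ │     │↓│   │ │   │ │   │
├─┘ ┌─┐ │ ├───┤ └───┤ └───┤
│   │ │ │↓│B  │     │     │
│ ┌─┤ ╵ │ ╵ ╷ ╵ ┌───┴─┬─╴ │
│ │ │   │↳ ↑│   │     │   │
│ │ │ ┌─┴───┴─┬─┘ ┌─┐ │ ╷ │
│ │ │ │       │   │ │ │ │ │
│ │ ╵ ╵ ┌───┐ ╵ ┌─┤ ╵ │ └─┤
│ │     │   │   │ │   │   │
│ ├───┬─┘ ┌─┴───┘ │ ╶─┼─╴ │
│ │   │   │       │   │   │
│ ╵ ╷ │ ┌─┤ ╶─┐ ╶─┴─┐ ╵ ╷ │
│   │ │ │ │   │     │   │ │
├───┤ │ │ └─┐ ├─╴ ╷ ├───┘ │
│   │ │ │   │ │   │ │     │
│ ╷ │ ╵ │ ╷ │ │ ┌─┴─┘ ┌───┤
│ │ │   │ │ │ │ │     │   │
│ │ └───┘ │ ╵ │ │ ┌───┴─╴ │
│ │       │   │ │ │       │
│ └───────┴───┤ ╵ └─╴ ┌─╴ │
│             │       │   │
└─────────────┴───────┴───┘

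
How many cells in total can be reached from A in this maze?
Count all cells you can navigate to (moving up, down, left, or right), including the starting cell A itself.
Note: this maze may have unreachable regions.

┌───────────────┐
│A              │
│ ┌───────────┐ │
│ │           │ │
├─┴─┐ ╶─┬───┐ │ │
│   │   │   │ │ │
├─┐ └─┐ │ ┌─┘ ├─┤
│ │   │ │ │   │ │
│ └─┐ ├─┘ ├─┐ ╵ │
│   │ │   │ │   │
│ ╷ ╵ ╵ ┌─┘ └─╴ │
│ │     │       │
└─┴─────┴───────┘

Using BFS/flood-fill to find all reachable cells from A:
Maze size: 6 × 8 = 48 total cells
37 cell(s) are walled off and cannot be reached from A.
Reachable cells: 11

Reachable region (· marks reachable cells):

┌───────────────┐
│A · · · · · · ·│
│ ┌───────────┐ │
│·│           │·│
├─┴─┐ ╶─┬───┐ │ │
│   │   │   │ │·│
├─┐ └─┐ │ ┌─┘ ├─┤
│ │   │ │ │   │ │
│ └─┐ ├─┘ ├─┐ ╵ │
│   │ │   │ │   │
│ ╷ ╵ ╵ ┌─┘ └─╴ │
│ │     │       │
└─┴─────┴───────┘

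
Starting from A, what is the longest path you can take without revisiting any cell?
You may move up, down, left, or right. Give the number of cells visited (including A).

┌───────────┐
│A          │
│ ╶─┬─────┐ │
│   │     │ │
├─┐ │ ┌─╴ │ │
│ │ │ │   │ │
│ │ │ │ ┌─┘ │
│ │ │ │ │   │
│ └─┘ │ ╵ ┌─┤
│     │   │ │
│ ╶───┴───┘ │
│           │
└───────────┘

Finding longest simple path using DFS:
Start: (0, 0)
Longest path visits 30 cells
Path: A → right → right → right → right → right → down → down → down → left → down → left → up → up → right → up → left → left → down → down → down → left → left → down → right → right → right → right → right → up

Solution:

┌───────────┐
│A → → → → ↓│
│ ╶─┬─────┐ │
│   │↓ ← ↰│↓│
├─┐ │ ┌─╴ │ │
│ │ │↓│↱ ↑│↓│
│ │ │ │ ┌─┘ │
│ │ │↓│↑│↓ ↲│
│ └─┘ │ ╵ ┌─┤
│↓ ← ↲│↑ ↲│B│
│ ╶───┴───┘ │
│↳ → → → → ↑│
└───────────┘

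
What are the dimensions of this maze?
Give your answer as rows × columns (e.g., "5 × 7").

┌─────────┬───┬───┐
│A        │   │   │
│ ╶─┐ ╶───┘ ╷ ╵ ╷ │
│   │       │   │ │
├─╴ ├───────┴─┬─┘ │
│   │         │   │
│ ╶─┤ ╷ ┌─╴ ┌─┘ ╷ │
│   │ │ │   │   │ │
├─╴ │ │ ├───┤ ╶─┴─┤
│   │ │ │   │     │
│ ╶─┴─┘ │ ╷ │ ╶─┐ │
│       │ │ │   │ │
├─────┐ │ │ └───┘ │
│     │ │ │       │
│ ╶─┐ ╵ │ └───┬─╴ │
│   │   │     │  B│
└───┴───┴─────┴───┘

Counting the maze dimensions:
Rows (vertical): 8
Columns (horizontal): 9
Dimensions: 8 × 9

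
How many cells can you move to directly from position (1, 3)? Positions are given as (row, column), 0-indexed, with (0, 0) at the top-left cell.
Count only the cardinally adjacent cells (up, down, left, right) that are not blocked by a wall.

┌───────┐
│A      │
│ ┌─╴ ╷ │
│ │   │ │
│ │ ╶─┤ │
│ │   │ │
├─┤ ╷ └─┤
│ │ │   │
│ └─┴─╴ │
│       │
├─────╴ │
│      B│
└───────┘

Checking passable neighbors of (1, 3):
Neighbors: (0, 3), (2, 3)
Count: 2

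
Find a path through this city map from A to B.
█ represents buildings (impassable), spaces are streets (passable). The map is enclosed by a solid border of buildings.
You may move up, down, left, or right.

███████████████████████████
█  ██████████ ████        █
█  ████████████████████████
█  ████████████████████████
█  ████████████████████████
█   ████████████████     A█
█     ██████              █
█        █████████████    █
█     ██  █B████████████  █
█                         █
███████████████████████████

Finding the shortest path from A to B:
Movement: cardinal only
Path length: 19 steps
Directions: down → down → down → down → left → left → left → left → left → left → left → left → left → left → left → left → left → left → up

Solution:

███████████████████████████
█  ██████████ ████        █
█  ████████████████████████
█  ████████████████████████
█  ████████████████████████
█   ████████████████     A█
█     ██████             ↓█
█        █████████████   ↓█
█     ██  █B████████████ ↓█
█          ↑←←←←←←←←←←←←←↲█
███████████████████████████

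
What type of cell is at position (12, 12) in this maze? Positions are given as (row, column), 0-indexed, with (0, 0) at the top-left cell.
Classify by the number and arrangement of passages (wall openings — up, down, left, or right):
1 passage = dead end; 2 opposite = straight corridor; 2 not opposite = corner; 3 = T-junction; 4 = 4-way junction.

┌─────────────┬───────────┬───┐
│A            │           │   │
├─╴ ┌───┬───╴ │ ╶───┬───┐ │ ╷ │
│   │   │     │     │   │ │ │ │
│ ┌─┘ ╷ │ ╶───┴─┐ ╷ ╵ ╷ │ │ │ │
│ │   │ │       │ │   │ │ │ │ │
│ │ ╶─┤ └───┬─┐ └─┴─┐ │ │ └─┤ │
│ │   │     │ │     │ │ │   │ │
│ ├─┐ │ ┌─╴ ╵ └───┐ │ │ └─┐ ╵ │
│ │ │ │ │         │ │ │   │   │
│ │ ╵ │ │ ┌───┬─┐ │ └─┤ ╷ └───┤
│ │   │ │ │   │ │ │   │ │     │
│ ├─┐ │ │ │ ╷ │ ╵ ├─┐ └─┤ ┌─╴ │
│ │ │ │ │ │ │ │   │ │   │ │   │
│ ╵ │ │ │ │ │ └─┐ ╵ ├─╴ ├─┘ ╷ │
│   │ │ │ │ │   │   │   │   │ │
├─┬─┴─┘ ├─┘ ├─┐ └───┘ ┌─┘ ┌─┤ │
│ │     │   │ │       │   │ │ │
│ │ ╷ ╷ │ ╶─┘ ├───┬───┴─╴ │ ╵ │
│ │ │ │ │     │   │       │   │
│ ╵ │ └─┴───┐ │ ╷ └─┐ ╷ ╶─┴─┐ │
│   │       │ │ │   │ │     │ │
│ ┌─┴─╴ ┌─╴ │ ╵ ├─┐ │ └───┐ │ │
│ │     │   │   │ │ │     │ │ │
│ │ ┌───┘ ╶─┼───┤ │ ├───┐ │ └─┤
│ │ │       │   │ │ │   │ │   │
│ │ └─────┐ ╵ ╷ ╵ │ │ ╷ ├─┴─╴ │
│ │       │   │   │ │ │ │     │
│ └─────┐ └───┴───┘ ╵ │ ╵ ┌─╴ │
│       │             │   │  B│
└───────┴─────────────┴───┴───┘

Checking cell at (12, 12):
Number of passages: 1
Cell type: dead end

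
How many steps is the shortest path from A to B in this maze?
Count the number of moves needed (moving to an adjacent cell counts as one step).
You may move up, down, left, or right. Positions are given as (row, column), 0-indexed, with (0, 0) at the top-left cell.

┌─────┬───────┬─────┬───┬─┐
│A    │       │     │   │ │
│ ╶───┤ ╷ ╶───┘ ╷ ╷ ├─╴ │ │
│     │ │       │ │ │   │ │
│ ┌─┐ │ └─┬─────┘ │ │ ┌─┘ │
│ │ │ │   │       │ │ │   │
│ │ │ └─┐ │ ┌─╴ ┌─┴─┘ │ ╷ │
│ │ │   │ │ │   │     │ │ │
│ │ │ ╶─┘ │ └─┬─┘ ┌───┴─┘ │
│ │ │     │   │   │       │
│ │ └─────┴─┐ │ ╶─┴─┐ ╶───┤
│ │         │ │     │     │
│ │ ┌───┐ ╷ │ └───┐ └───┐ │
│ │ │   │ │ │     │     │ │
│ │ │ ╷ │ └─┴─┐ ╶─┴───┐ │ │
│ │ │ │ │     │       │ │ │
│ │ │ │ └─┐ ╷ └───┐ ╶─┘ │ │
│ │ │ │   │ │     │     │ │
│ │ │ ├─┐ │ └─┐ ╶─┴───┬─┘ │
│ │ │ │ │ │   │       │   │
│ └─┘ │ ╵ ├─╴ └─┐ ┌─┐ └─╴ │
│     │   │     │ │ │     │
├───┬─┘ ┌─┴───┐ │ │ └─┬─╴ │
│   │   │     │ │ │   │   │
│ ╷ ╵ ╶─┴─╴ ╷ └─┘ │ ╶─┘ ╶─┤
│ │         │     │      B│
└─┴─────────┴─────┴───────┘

Using BFS to find shortest path:
Start: (0, 0), End: (12, 12)
Path found:
(0,0) → (1,0) → (2,0) → (3,0) → (4,0) → (5,0) → (6,0) → (7,0) → (8,0) → (9,0) → (10,0) → (10,1) → (10,2) → (9,2) → (8,2) → (7,2) → (6,2) → (6,3) → (7,3) → (8,3) → (8,4) → (9,4) → (10,4) → (10,3) → (11,3) → (11,2) → (12,2) → (12,3) → (12,4) → (12,5) → (11,5) → (11,6) → (12,6) → (12,7) → (12,8) → (11,8) → (10,8) → (9,8) → (9,9) → (9,10) → (10,10) → (10,11) → (10,12) → (11,12) → (11,11) → (12,11) → (12,12)
Number of steps: 46

Solution:

┌─────┬───────┬─────┬───┬─┐
│A    │       │     │   │ │
│ ╶───┤ ╷ ╶───┘ ╷ ╷ ├─╴ │ │
│↓    │ │       │ │ │   │ │
│ ┌─┐ │ └─┬─────┘ │ │ ┌─┘ │
│↓│ │ │   │       │ │ │   │
│ │ │ └─┐ │ ┌─╴ ┌─┴─┘ │ ╷ │
│↓│ │   │ │ │   │     │ │ │
│ │ │ ╶─┘ │ └─┬─┘ ┌───┴─┘ │
│↓│ │     │   │   │       │
│ │ └─────┴─┐ │ ╶─┴─┐ ╶───┤
│↓│         │ │     │     │
│ │ ┌───┐ ╷ │ └───┐ └───┐ │
│↓│ │↱ ↓│ │ │     │     │ │
│ │ │ ╷ │ └─┴─┐ ╶─┴───┐ │ │
│↓│ │↑│↓│     │       │ │ │
│ │ │ │ └─┐ ╷ └───┐ ╶─┘ │ │
│↓│ │↑│↳ ↓│ │     │     │ │
│ │ │ ├─┐ │ └─┐ ╶─┴───┬─┘ │
│↓│ │↑│ │↓│   │  ↱ → ↓│   │
│ └─┘ │ ╵ ├─╴ └─┐ ┌─┐ └─╴ │
│↳ → ↑│↓ ↲│     │↑│ │↳ → ↓│
├───┬─┘ ┌─┴───┐ │ │ └─┬─╴ │
│   │↓ ↲│  ↱ ↓│ │↑│   │↓ ↲│
│ ╷ ╵ ╶─┴─╴ ╷ └─┘ │ ╶─┘ ╶─┤
│ │  ↳ → → ↑│↳ → ↑│    ↳ B│
└─┴─────────┴─────┴───────┘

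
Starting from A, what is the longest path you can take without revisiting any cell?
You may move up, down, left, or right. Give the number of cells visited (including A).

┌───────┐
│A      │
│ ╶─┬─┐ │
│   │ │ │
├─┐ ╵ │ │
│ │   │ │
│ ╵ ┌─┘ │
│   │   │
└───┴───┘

Finding longest simple path using DFS:
Start: (0, 0)
Longest path visits 8 cells
Path: A → right → right → right → down → down → down → left

Solution:

┌───────┐
│A → → ↓│
│ ╶─┬─┐ │
│   │ │↓│
├─┐ ╵ │ │
│ │   │↓│
│ ╵ ┌─┘ │
│   │B ↲│
└───┴───┘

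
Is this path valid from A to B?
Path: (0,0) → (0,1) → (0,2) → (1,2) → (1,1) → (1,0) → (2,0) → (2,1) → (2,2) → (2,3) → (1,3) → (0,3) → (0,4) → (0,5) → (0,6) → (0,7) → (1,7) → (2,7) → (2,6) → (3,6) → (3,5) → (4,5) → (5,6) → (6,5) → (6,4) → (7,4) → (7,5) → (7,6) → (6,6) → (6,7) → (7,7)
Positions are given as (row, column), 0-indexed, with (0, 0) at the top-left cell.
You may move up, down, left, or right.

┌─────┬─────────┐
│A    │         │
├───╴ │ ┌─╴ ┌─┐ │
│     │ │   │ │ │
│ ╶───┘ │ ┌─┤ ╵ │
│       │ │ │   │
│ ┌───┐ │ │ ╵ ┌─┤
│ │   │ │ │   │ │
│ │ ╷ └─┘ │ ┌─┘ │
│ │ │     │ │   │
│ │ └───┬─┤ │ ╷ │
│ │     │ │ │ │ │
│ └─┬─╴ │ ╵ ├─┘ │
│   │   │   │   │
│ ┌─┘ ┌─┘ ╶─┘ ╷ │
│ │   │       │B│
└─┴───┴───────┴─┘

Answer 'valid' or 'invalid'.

Checking path validity:
Result: Invalid move at step 22: cannot move from (4, 5) to (5, 6).

invalid

Correct solution:

┌─────┬─────────┐
│A → ↓│↱ → → → ↓│
├───╴ │ ┌─╴ ┌─┐ │
│↓ ← ↲│↑│   │ │↓│
│ ╶───┘ │ ┌─┤ ╵ │
│↳ → → ↑│ │ │↓ ↲│
│ ┌───┐ │ │ ╵ ┌─┤
│ │   │ │ │↓ ↲│ │
│ │ ╷ └─┘ │ ┌─┘ │
│ │ │     │↓│   │
│ │ └───┬─┤ │ ╷ │
│ │     │ │↓│ │ │
│ └─┬─╴ │ ╵ ├─┘ │
│   │   │↓ ↲│↱ ↓│
│ ┌─┘ ┌─┘ ╶─┘ ╷ │
│ │   │  ↳ → ↑│B│
└─┴───┴───────┴─┘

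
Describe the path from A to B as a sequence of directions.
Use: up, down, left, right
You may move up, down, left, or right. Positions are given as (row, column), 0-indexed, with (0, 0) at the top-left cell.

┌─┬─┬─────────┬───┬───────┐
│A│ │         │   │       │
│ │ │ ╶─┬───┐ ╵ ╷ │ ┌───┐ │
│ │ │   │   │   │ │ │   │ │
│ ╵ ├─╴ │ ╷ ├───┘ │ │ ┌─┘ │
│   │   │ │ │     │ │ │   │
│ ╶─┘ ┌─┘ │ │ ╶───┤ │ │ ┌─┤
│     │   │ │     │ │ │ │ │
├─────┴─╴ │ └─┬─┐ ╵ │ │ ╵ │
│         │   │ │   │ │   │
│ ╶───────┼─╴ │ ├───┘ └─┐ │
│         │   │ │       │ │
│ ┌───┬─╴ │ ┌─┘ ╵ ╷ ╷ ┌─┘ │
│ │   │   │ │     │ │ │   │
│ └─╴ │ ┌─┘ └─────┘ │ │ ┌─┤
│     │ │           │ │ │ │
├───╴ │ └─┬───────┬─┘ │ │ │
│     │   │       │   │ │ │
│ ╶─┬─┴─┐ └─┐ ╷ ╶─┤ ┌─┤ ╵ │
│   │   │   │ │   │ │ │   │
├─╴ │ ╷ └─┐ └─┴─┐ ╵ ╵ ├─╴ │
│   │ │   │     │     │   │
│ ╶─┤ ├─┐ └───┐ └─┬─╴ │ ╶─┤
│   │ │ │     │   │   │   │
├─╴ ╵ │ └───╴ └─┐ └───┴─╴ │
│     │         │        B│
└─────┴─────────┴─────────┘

Finding the path and converting it to directions:
Path through cells: (0,0) → (1,0) → (2,0) → (3,0) → (3,1) → (3,2) → (2,2) → (2,3) → (1,3) → (1,2) → (0,2) → (0,3) → (0,4) → (0,5) → (0,6) → (1,6) → (1,7) → (0,7) → (0,8) → (1,8) → (2,8) → (2,7) → (2,6) → (3,6) → (3,7) → (3,8) → (4,8) → (4,9) → (3,9) → (2,9) → (1,9) → (0,9) → (0,10) → (0,11) → (0,12) → (1,12) → (2,12) → (2,11) → (3,11) → (4,11) → (4,12) → (5,12) → (6,12) → (6,11) → (7,11) → (8,11) → (9,11) → (9,12) → (10,12) → (10,11) → (11,11) → (11,12) → (12,12)
Directions: down, down, down, right, right, up, right, up, left, up, right, right, right, right, down, right, up, right, down, down, left, left, down, right, right, down, right, up, up, up, up, right, right, right, down, down, left, down, down, right, down, down, left, down, down, down, right, down, left, down, right, down

Solution:

┌─┬─┬─────────┬───┬───────┐
│A│ │↱ → → → ↓│↱ ↓│↱ → → ↓│
│ │ │ ╶─┬───┐ ╵ ╷ │ ┌───┐ │
│↓│ │↑ ↰│   │↳ ↑│↓│↑│   │↓│
│ ╵ ├─╴ │ ╷ ├───┘ │ │ ┌─┘ │
│↓  │↱ ↑│ │ │↓ ← ↲│↑│ │↓ ↲│
│ ╶─┘ ┌─┘ │ │ ╶───┤ │ │ ┌─┤
│↳ → ↑│   │ │↳ → ↓│↑│ │↓│ │
├─────┴─╴ │ └─┬─┐ ╵ │ │ ╵ │
│         │   │ │↳ ↑│ │↳ ↓│
│ ╶───────┼─╴ │ ├───┘ └─┐ │
│         │   │ │       │↓│
│ ┌───┬─╴ │ ┌─┘ ╵ ╷ ╷ ┌─┘ │
│ │   │   │ │     │ │ │↓ ↲│
│ └─╴ │ ┌─┘ └─────┘ │ │ ┌─┤
│     │ │           │ │↓│ │
├───╴ │ └─┬───────┬─┘ │ │ │
│     │   │       │   │↓│ │
│ ╶─┬─┴─┐ └─┐ ╷ ╶─┤ ┌─┤ ╵ │
│   │   │   │ │   │ │ │↳ ↓│
├─╴ │ ╷ └─┐ └─┴─┐ ╵ ╵ ├─╴ │
│   │ │   │     │     │↓ ↲│
│ ╶─┤ ├─┐ └───┐ └─┬─╴ │ ╶─┤
│   │ │ │     │   │   │↳ ↓│
├─╴ ╵ │ └───╴ └─┐ └───┴─╴ │
│     │         │        B│
└─────┴─────────┴─────────┘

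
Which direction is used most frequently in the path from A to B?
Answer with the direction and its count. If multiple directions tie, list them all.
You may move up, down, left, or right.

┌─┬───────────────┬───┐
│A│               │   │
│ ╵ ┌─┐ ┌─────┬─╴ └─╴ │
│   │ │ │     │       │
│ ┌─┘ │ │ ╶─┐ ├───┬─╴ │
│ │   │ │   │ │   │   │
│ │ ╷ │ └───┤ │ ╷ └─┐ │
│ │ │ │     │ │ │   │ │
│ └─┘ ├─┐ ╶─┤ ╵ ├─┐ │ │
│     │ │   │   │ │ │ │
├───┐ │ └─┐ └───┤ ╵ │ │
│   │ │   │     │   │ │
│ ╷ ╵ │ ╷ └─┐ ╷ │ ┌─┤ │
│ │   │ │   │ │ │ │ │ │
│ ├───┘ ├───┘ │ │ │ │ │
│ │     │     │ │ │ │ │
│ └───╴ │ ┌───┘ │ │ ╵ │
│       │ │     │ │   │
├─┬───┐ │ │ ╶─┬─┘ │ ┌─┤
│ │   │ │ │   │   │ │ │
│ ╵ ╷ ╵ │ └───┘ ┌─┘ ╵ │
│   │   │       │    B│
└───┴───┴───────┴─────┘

Directions: down, right, up, right, right, right, right, right, right, right, down, right, right, down, down, down, down, down, down, down, left, down, down, right
Counts: {'down': 11, 'right': 11, 'up': 1, 'left': 1}
Most common: down and right (tied at 11 times each)

Solution:

┌─┬───────────────┬───┐
│A│↱ → → → → → → ↓│   │
│ ╵ ┌─┐ ┌─────┬─╴ └─╴ │
│↳ ↑│ │ │     │  ↳ → ↓│
│ ┌─┘ │ │ ╶─┐ ├───┬─╴ │
│ │   │ │   │ │   │  ↓│
│ │ ╷ │ └───┤ │ ╷ └─┐ │
│ │ │ │     │ │ │   │↓│
│ └─┘ ├─┐ ╶─┤ ╵ ├─┐ │ │
│     │ │   │   │ │ │↓│
├───┐ │ └─┐ └───┤ ╵ │ │
│   │ │   │     │   │↓│
│ ╷ ╵ │ ╷ └─┐ ╷ │ ┌─┤ │
│ │   │ │   │ │ │ │ │↓│
│ ├───┘ ├───┘ │ │ │ │ │
│ │     │     │ │ │ │↓│
│ └───╴ │ ┌───┘ │ │ ╵ │
│       │ │     │ │↓ ↲│
├─┬───┐ │ │ ╶─┬─┘ │ ┌─┤
│ │   │ │ │   │   │↓│ │
│ ╵ ╷ ╵ │ └───┘ ┌─┘ ╵ │
│   │   │       │  ↳ B│
└───┴───┴───────┴─────┘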